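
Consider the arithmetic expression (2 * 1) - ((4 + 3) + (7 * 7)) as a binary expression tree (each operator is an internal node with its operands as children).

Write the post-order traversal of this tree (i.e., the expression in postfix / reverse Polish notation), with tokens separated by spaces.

Post-order on an expression tree gives postfix notation: for each operator, emit left operand, right operand, then the operator.

2 1 * 4 3 + 7 7 * + -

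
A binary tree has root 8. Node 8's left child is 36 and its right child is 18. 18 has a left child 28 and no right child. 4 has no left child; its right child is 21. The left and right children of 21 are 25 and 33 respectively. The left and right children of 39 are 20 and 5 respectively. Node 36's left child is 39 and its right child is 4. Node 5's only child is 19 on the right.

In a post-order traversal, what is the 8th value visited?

Post-order visits the left subtree, then the right subtree, then the node.
At 8: go left to 36.
  At 36: go left to 39.
    At 39: go left to 20.
      20 is a leaf — visit 20.
    At 39: go right to 5.
      At 5: no left child.
      At 5: go right to 19.
        19 is a leaf — visit 19.
      Visit 5.
    Visit 39.
  At 36: go right to 4.
    At 4: no left child.
    At 4: go right to 21.
      At 21: go left to 25.
        25 is a leaf — visit 25.
      At 21: go right to 33.
        33 is a leaf — visit 33.
      Visit 21.
    Visit 4.
  Visit 36.
At 8: go right to 18.
  At 18: go left to 28.
    28 is a leaf — visit 28.
  At 18: no right child.
  Visit 18.
Visit 8.
Full post-order sequence: 20, 19, 5, 39, 25, 33, 21, 4, 36, 28, 18, 8.

4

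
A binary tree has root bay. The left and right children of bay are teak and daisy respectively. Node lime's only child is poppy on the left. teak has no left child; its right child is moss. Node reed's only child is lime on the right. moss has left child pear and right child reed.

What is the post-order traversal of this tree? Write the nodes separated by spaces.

Post-order visits the left subtree, then the right subtree, then the node.
At bay: go left to teak.
  At teak: no left child.
  At teak: go right to moss.
    At moss: go left to pear.
      pear is a leaf — visit pear.
    At moss: go right to reed.
      At reed: no left child.
      At reed: go right to lime.
        At lime: go left to poppy.
          poppy is a leaf — visit poppy.
        At lime: no right child.
        Visit lime.
      Visit reed.
    Visit moss.
  Visit teak.
At bay: go right to daisy.
  daisy is a leaf — visit daisy.
Visit bay.

pear poppy lime reed moss teak daisy bay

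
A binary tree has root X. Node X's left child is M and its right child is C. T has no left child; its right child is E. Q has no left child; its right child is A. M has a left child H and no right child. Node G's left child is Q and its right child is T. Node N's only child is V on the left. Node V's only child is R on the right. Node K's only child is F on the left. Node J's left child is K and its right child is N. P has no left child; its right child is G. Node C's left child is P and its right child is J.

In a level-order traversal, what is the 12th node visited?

Level-order visits nodes level by level from the root, left to right within each level.
Level 0: X
Level 1: M, C
Level 2: H, P, J
Level 3: G, K, N
Level 4: Q, T, F, V
Level 5: A, E, R
Full level-order sequence: X, M, C, H, P, J, G, K, N, Q, T, F, V, A, E, R.

F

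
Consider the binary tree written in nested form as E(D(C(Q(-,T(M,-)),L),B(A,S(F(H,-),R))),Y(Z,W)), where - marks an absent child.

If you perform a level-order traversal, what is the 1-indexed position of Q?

Level-order visits nodes level by level from the root, left to right within each level.
Level 0: E
Level 1: D, Y
Level 2: C, B, Z, W
Level 3: Q, L, A, S
Level 4: T, F, R
Level 5: M, H
Full level-order sequence: E, D, Y, C, B, Z, W, Q, L, A, S, T, F, R, M, H.

8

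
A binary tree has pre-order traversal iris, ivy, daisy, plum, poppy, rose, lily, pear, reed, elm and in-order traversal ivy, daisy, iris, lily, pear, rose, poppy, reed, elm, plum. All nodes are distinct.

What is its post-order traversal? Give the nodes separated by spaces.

The first element of pre-order is the root; it splits in-order into left and right subtrees.
Root iris: left subtree has 2 nodes {ivy, daisy}, right has 7 {lily, pear, rose, poppy, reed, elm, plum}.
  Root ivy: left subtree has 0 nodes { }, right has 1 {daisy}.
  Root plum: left subtree has 6 nodes {lily, pear, rose, poppy, reed, elm}, right has 0 { }.
    Root poppy: left subtree has 3 nodes {lily, pear, rose}, right has 2 {reed, elm}.
      Root rose: left subtree has 2 nodes {lily, pear}, right has 0 { }.
        Root lily: left subtree has 0 nodes { }, right has 1 {pear}.
      Root reed: left subtree has 0 nodes { }, right has 1 {elm}.

daisy ivy pear lily rose elm reed poppy plum iris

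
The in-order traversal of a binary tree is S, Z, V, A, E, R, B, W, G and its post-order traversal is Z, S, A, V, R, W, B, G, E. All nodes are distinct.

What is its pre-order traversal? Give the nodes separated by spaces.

E V S Z A G B R W

The last element of post-order is the root; it splits in-order into left and right subtrees.
Root E: left subtree has 4 nodes {S, Z, V, A}, right has 4 {R, B, W, G}.
  Root V: left subtree has 2 nodes {S, Z}, right has 1 {A}.
    Root S: left subtree has 0 nodes { }, right has 1 {Z}.
  Root G: left subtree has 3 nodes {R, B, W}, right has 0 { }.
    Root B: left subtree has 1 node {R}, right has 1 {W}.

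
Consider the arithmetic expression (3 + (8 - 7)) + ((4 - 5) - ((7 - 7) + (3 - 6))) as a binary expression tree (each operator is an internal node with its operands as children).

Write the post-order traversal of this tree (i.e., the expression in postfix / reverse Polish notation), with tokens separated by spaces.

Post-order on an expression tree gives postfix notation: for each operator, emit left operand, right operand, then the operator.

3 8 7 - + 4 5 - 7 7 - 3 6 - + - +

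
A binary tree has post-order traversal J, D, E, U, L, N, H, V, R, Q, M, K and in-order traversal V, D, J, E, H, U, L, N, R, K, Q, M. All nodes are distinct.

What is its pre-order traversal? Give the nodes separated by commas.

K, R, V, H, E, D, J, N, L, U, M, Q

The last element of post-order is the root; it splits in-order into left and right subtrees.
Root K: left subtree has 9 nodes {V, D, J, E, H, U, L, N, R}, right has 2 {Q, M}.
  Root R: left subtree has 8 nodes {V, D, J, E, H, U, L, N}, right has 0 { }.
    Root V: left subtree has 0 nodes { }, right has 7 {D, J, E, H, U, L, N}.
      Root H: left subtree has 3 nodes {D, J, E}, right has 3 {U, L, N}.
        Root E: left subtree has 2 nodes {D, J}, right has 0 { }.
          Root D: left subtree has 0 nodes { }, right has 1 {J}.
        Root N: left subtree has 2 nodes {U, L}, right has 0 { }.
          Root L: left subtree has 1 node {U}, right has 0 { }.
  Root M: left subtree has 1 node {Q}, right has 0 { }.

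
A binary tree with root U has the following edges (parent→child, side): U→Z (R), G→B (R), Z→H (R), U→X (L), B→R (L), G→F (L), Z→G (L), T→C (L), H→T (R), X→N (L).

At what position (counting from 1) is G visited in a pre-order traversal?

Pre-order visits the node, then its left subtree, then its right subtree.
Visit U.
At U: go left to X.
  Visit X.
  At X: go left to N.
    N is a leaf — visit N.
  At X: no right child.
At U: go right to Z.
  Visit Z.
  At Z: go left to G.
    Visit G.
    At G: go left to F.
      F is a leaf — visit F.
    At G: go right to B.
      Visit B.
      At B: go left to R.
        R is a leaf — visit R.
      At B: no right child.
  At Z: go right to H.
    Visit H.
    At H: no left child.
    At H: go right to T.
      Visit T.
      At T: go left to C.
        C is a leaf — visit C.
      At T: no right child.
Full pre-order sequence: U, X, N, Z, G, F, B, R, H, T, C.

5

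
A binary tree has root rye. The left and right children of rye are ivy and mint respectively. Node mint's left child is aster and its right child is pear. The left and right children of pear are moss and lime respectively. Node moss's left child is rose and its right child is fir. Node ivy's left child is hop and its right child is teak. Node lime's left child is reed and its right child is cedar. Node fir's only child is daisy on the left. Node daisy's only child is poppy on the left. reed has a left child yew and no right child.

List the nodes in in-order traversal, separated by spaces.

hop ivy teak rye aster mint rose moss poppy daisy fir pear yew reed lime cedar

In-order visits the left subtree, then the node, then the right subtree.
At rye: go left to ivy.
  At ivy: go left to hop.
    hop is a leaf — visit hop.
  Visit ivy.
  At ivy: go right to teak.
    teak is a leaf — visit teak.
Visit rye.
At rye: go right to mint.
  At mint: go left to aster.
    aster is a leaf — visit aster.
  Visit mint.
  At mint: go right to pear.
    At pear: go left to moss.
      At moss: go left to rose.
        rose is a leaf — visit rose.
      Visit moss.
      At moss: go right to fir.
        At fir: go left to daisy.
          At daisy: go left to poppy.
            poppy is a leaf — visit poppy.
          Visit daisy.
          At daisy: no right child.
        Visit fir.
        At fir: no right child.
    Visit pear.
    At pear: go right to lime.
      At lime: go left to reed.
        At reed: go left to yew.
          yew is a leaf — visit yew.
        Visit reed.
        At reed: no right child.
      Visit lime.
      At lime: go right to cedar.
        cedar is a leaf — visit cedar.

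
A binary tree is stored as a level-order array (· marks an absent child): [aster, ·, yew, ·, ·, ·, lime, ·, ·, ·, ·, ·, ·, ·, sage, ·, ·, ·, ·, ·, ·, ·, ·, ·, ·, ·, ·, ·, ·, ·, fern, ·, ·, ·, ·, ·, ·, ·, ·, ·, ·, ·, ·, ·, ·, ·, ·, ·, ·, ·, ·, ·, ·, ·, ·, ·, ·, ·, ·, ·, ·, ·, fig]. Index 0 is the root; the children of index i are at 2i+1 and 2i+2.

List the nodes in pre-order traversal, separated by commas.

Pre-order visits the node, then its left subtree, then its right subtree.
Visit aster.
At aster: no left child.
At aster: go right to yew.
  Visit yew.
  At yew: no left child.
  At yew: go right to lime.
    Visit lime.
    At lime: no left child.
    At lime: go right to sage.
      Visit sage.
      At sage: no left child.
      At sage: go right to fern.
        Visit fern.
        At fern: no left child.
        At fern: go right to fig.
          fig is a leaf — visit fig.

aster, yew, lime, sage, fern, fig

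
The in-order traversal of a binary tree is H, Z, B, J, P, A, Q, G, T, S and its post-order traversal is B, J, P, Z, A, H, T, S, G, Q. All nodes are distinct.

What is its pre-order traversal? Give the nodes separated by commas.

The last element of post-order is the root; it splits in-order into left and right subtrees.
Root Q: left subtree has 6 nodes {H, Z, B, J, P, A}, right has 3 {G, T, S}.
  Root H: left subtree has 0 nodes { }, right has 5 {Z, B, J, P, A}.
    Root A: left subtree has 4 nodes {Z, B, J, P}, right has 0 { }.
      Root Z: left subtree has 0 nodes { }, right has 3 {B, J, P}.
        Root P: left subtree has 2 nodes {B, J}, right has 0 { }.
          Root J: left subtree has 1 node {B}, right has 0 { }.
  Root G: left subtree has 0 nodes { }, right has 2 {T, S}.
    Root S: left subtree has 1 node {T}, right has 0 { }.

Q, H, A, Z, P, J, B, G, S, T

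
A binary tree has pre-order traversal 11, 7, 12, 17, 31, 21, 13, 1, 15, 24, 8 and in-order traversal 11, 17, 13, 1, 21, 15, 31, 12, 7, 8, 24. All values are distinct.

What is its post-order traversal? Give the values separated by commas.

The first element of pre-order is the root; it splits in-order into left and right subtrees.
Root 11: left subtree has 0 nodes { }, right has 10 {17, 13, 1, 21, 15, 31, 12, 7, 8, 24}.
  Root 7: left subtree has 7 nodes {17, 13, 1, 21, 15, 31, 12}, right has 2 {8, 24}.
    Root 12: left subtree has 6 nodes {17, 13, 1, 21, 15, 31}, right has 0 { }.
      Root 17: left subtree has 0 nodes { }, right has 5 {13, 1, 21, 15, 31}.
        Root 31: left subtree has 4 nodes {13, 1, 21, 15}, right has 0 { }.
          Root 21: left subtree has 2 nodes {13, 1}, right has 1 {15}.
            Root 13: left subtree has 0 nodes { }, right has 1 {1}.
    Root 24: left subtree has 1 node {8}, right has 0 { }.

1, 13, 15, 21, 31, 17, 12, 8, 24, 7, 11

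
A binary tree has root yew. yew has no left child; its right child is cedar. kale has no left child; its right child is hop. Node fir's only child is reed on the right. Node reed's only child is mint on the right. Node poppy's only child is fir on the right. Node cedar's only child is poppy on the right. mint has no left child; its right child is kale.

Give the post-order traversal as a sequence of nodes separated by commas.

Post-order visits the left subtree, then the right subtree, then the node.
At yew: no left child.
At yew: go right to cedar.
  At cedar: no left child.
  At cedar: go right to poppy.
    At poppy: no left child.
    At poppy: go right to fir.
      At fir: no left child.
      At fir: go right to reed.
        At reed: no left child.
        At reed: go right to mint.
          At mint: no left child.
          At mint: go right to kale.
            At kale: no left child.
            At kale: go right to hop.
              hop is a leaf — visit hop.
            Visit kale.
          Visit mint.
        Visit reed.
      Visit fir.
    Visit poppy.
  Visit cedar.
Visit yew.

hop, kale, mint, reed, fir, poppy, cedar, yew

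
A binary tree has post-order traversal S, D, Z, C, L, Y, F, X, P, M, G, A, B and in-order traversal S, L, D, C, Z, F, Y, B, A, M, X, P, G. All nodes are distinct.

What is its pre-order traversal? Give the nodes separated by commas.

The last element of post-order is the root; it splits in-order into left and right subtrees.
Root B: left subtree has 7 nodes {S, L, D, C, Z, F, Y}, right has 5 {A, M, X, P, G}.
  Root F: left subtree has 5 nodes {S, L, D, C, Z}, right has 1 {Y}.
    Root L: left subtree has 1 node {S}, right has 3 {D, C, Z}.
      Root C: left subtree has 1 node {D}, right has 1 {Z}.
  Root A: left subtree has 0 nodes { }, right has 4 {M, X, P, G}.
    Root G: left subtree has 3 nodes {M, X, P}, right has 0 { }.
      Root M: left subtree has 0 nodes { }, right has 2 {X, P}.
        Root P: left subtree has 1 node {X}, right has 0 { }.

B, F, L, S, C, D, Z, Y, A, G, M, P, X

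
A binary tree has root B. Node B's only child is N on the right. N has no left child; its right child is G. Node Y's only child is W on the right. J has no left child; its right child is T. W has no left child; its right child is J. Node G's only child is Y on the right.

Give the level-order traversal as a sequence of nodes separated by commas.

Level-order visits nodes level by level from the root, left to right within each level.
Level 0: B
Level 1: N
Level 2: G
Level 3: Y
Level 4: W
Level 5: J
Level 6: T

B, N, G, Y, W, J, T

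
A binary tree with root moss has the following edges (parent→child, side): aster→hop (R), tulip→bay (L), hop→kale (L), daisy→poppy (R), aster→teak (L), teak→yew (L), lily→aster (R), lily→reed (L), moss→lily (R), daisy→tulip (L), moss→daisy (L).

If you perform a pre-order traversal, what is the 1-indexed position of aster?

8

Pre-order visits the node, then its left subtree, then its right subtree.
Visit moss.
At moss: go left to daisy.
  Visit daisy.
  At daisy: go left to tulip.
    Visit tulip.
    At tulip: go left to bay.
      bay is a leaf — visit bay.
    At tulip: no right child.
  At daisy: go right to poppy.
    poppy is a leaf — visit poppy.
At moss: go right to lily.
  Visit lily.
  At lily: go left to reed.
    reed is a leaf — visit reed.
  At lily: go right to aster.
    Visit aster.
    At aster: go left to teak.
      Visit teak.
      At teak: go left to yew.
        yew is a leaf — visit yew.
      At teak: no right child.
    At aster: go right to hop.
      Visit hop.
      At hop: go left to kale.
        kale is a leaf — visit kale.
      At hop: no right child.
Full pre-order sequence: moss, daisy, tulip, bay, poppy, lily, reed, aster, teak, yew, hop, kale.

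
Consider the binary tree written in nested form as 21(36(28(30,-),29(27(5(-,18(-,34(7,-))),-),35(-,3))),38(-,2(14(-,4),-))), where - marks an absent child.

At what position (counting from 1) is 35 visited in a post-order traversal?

9

Post-order visits the left subtree, then the right subtree, then the node.
At 21: go left to 36.
  At 36: go left to 28.
    At 28: go left to 30.
      30 is a leaf — visit 30.
    At 28: no right child.
    Visit 28.
  At 36: go right to 29.
    At 29: go left to 27.
      At 27: go left to 5.
        At 5: no left child.
        At 5: go right to 18.
          At 18: no left child.
          At 18: go right to 34.
            At 34: go left to 7.
              7 is a leaf — visit 7.
            At 34: no right child.
            Visit 34.
          Visit 18.
        Visit 5.
      At 27: no right child.
      Visit 27.
    At 29: go right to 35.
      At 35: no left child.
      At 35: go right to 3.
        3 is a leaf — visit 3.
      Visit 35.
    Visit 29.
  Visit 36.
At 21: go right to 38.
  At 38: no left child.
  At 38: go right to 2.
    At 2: go left to 14.
      At 14: no left child.
      At 14: go right to 4.
        4 is a leaf — visit 4.
      Visit 14.
    At 2: no right child.
    Visit 2.
  Visit 38.
Visit 21.
Full post-order sequence: 30, 28, 7, 34, 18, 5, 27, 3, 35, 29, 36, 4, 14, 2, 38, 21.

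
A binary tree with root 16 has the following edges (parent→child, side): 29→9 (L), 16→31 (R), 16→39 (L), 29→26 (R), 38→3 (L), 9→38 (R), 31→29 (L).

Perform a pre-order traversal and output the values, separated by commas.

Pre-order visits the node, then its left subtree, then its right subtree.
Visit 16.
At 16: go left to 39.
  39 is a leaf — visit 39.
At 16: go right to 31.
  Visit 31.
  At 31: go left to 29.
    Visit 29.
    At 29: go left to 9.
      Visit 9.
      At 9: no left child.
      At 9: go right to 38.
        Visit 38.
        At 38: go left to 3.
          3 is a leaf — visit 3.
        At 38: no right child.
    At 29: go right to 26.
      26 is a leaf — visit 26.
  At 31: no right child.

16, 39, 31, 29, 9, 38, 3, 26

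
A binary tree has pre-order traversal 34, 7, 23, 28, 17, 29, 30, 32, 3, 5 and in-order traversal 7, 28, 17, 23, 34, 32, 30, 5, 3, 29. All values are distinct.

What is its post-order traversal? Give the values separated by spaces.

The first element of pre-order is the root; it splits in-order into left and right subtrees.
Root 34: left subtree has 4 nodes {7, 28, 17, 23}, right has 5 {32, 30, 5, 3, 29}.
  Root 7: left subtree has 0 nodes { }, right has 3 {28, 17, 23}.
    Root 23: left subtree has 2 nodes {28, 17}, right has 0 { }.
      Root 28: left subtree has 0 nodes { }, right has 1 {17}.
  Root 29: left subtree has 4 nodes {32, 30, 5, 3}, right has 0 { }.
    Root 30: left subtree has 1 node {32}, right has 2 {5, 3}.
      Root 3: left subtree has 1 node {5}, right has 0 { }.

17 28 23 7 32 5 3 30 29 34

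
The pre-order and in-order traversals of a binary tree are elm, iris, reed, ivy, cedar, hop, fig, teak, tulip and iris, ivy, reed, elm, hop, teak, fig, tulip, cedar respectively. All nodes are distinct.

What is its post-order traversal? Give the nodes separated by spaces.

The first element of pre-order is the root; it splits in-order into left and right subtrees.
Root elm: left subtree has 3 nodes {iris, ivy, reed}, right has 5 {hop, teak, fig, tulip, cedar}.
  Root iris: left subtree has 0 nodes { }, right has 2 {ivy, reed}.
    Root reed: left subtree has 1 node {ivy}, right has 0 { }.
  Root cedar: left subtree has 4 nodes {hop, teak, fig, tulip}, right has 0 { }.
    Root hop: left subtree has 0 nodes { }, right has 3 {teak, fig, tulip}.
      Root fig: left subtree has 1 node {teak}, right has 1 {tulip}.

ivy reed iris teak tulip fig hop cedar elm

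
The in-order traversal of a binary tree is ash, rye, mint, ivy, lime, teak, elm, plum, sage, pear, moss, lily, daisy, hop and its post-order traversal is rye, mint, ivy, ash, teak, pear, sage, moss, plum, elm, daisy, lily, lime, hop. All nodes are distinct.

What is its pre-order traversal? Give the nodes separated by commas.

The last element of post-order is the root; it splits in-order into left and right subtrees.
Root hop: left subtree has 13 nodes {ash, rye, mint, ivy, lime, teak, elm, plum, sage, pear, moss, lily, daisy}, right has 0 { }.
  Root lime: left subtree has 4 nodes {ash, rye, mint, ivy}, right has 8 {teak, elm, plum, sage, pear, moss, lily, daisy}.
    Root ash: left subtree has 0 nodes { }, right has 3 {rye, mint, ivy}.
      Root ivy: left subtree has 2 nodes {rye, mint}, right has 0 { }.
        Root mint: left subtree has 1 node {rye}, right has 0 { }.
    Root lily: left subtree has 6 nodes {teak, elm, plum, sage, pear, moss}, right has 1 {daisy}.
      Root elm: left subtree has 1 node {teak}, right has 4 {plum, sage, pear, moss}.
        Root plum: left subtree has 0 nodes { }, right has 3 {sage, pear, moss}.
          Root moss: left subtree has 2 nodes {sage, pear}, right has 0 { }.
            Root sage: left subtree has 0 nodes { }, right has 1 {pear}.

hop, lime, ash, ivy, mint, rye, lily, elm, teak, plum, moss, sage, pear, daisy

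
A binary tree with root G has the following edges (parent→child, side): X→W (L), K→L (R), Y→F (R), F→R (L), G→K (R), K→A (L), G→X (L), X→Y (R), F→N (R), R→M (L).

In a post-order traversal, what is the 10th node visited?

K

Post-order visits the left subtree, then the right subtree, then the node.
At G: go left to X.
  At X: go left to W.
    W is a leaf — visit W.
  At X: go right to Y.
    At Y: no left child.
    At Y: go right to F.
      At F: go left to R.
        At R: go left to M.
          M is a leaf — visit M.
        At R: no right child.
        Visit R.
      At F: go right to N.
        N is a leaf — visit N.
      Visit F.
    Visit Y.
  Visit X.
At G: go right to K.
  At K: go left to A.
    A is a leaf — visit A.
  At K: go right to L.
    L is a leaf — visit L.
  Visit K.
Visit G.
Full post-order sequence: W, M, R, N, F, Y, X, A, L, K, G.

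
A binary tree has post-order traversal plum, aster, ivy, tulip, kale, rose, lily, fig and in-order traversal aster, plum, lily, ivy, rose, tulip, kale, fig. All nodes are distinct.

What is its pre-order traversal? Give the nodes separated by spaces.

fig lily aster plum rose ivy kale tulip

The last element of post-order is the root; it splits in-order into left and right subtrees.
Root fig: left subtree has 7 nodes {aster, plum, lily, ivy, rose, tulip, kale}, right has 0 { }.
  Root lily: left subtree has 2 nodes {aster, plum}, right has 4 {ivy, rose, tulip, kale}.
    Root aster: left subtree has 0 nodes { }, right has 1 {plum}.
    Root rose: left subtree has 1 node {ivy}, right has 2 {tulip, kale}.
      Root kale: left subtree has 1 node {tulip}, right has 0 { }.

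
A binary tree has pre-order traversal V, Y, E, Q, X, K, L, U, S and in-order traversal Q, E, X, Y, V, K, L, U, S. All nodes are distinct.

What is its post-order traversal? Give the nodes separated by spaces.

The first element of pre-order is the root; it splits in-order into left and right subtrees.
Root V: left subtree has 4 nodes {Q, E, X, Y}, right has 4 {K, L, U, S}.
  Root Y: left subtree has 3 nodes {Q, E, X}, right has 0 { }.
    Root E: left subtree has 1 node {Q}, right has 1 {X}.
  Root K: left subtree has 0 nodes { }, right has 3 {L, U, S}.
    Root L: left subtree has 0 nodes { }, right has 2 {U, S}.
      Root U: left subtree has 0 nodes { }, right has 1 {S}.

Q X E Y S U L K V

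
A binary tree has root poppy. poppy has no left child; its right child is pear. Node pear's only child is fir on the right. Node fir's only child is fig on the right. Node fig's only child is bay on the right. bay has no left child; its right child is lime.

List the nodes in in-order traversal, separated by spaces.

In-order visits the left subtree, then the node, then the right subtree.
At poppy: no left child.
Visit poppy.
At poppy: go right to pear.
  At pear: no left child.
  Visit pear.
  At pear: go right to fir.
    At fir: no left child.
    Visit fir.
    At fir: go right to fig.
      At fig: no left child.
      Visit fig.
      At fig: go right to bay.
        At bay: no left child.
        Visit bay.
        At bay: go right to lime.
          lime is a leaf — visit lime.

poppy pear fir fig bay lime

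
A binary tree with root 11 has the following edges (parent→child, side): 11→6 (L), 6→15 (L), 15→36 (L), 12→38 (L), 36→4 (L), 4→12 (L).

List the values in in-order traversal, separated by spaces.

In-order visits the left subtree, then the node, then the right subtree.
At 11: go left to 6.
  At 6: go left to 15.
    At 15: go left to 36.
      At 36: go left to 4.
        At 4: go left to 12.
          At 12: go left to 38.
            38 is a leaf — visit 38.
          Visit 12.
          At 12: no right child.
        Visit 4.
        At 4: no right child.
      Visit 36.
      At 36: no right child.
    Visit 15.
    At 15: no right child.
  Visit 6.
  At 6: no right child.
Visit 11.
At 11: no right child.

38 12 4 36 15 6 11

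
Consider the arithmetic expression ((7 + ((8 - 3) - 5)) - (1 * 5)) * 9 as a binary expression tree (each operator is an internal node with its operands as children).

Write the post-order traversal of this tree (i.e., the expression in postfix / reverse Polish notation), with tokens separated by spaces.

7 8 3 - 5 - + 1 5 * - 9 *

Post-order on an expression tree gives postfix notation: for each operator, emit left operand, right operand, then the operator.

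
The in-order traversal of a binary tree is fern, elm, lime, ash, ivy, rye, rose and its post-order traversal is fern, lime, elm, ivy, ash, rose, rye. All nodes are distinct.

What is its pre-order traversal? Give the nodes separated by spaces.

rye ash elm fern lime ivy rose

The last element of post-order is the root; it splits in-order into left and right subtrees.
Root rye: left subtree has 5 nodes {fern, elm, lime, ash, ivy}, right has 1 {rose}.
  Root ash: left subtree has 3 nodes {fern, elm, lime}, right has 1 {ivy}.
    Root elm: left subtree has 1 node {fern}, right has 1 {lime}.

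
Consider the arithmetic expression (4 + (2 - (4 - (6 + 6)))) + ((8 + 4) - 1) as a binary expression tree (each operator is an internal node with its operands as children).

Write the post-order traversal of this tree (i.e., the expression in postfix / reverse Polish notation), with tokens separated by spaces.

4 2 4 6 6 + - - + 8 4 + 1 - +

Post-order on an expression tree gives postfix notation: for each operator, emit left operand, right operand, then the operator.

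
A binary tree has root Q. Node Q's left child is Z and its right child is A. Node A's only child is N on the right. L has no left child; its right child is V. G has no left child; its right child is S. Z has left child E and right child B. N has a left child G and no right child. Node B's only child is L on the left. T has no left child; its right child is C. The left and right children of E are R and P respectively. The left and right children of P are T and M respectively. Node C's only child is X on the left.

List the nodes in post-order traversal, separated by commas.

Post-order visits the left subtree, then the right subtree, then the node.
At Q: go left to Z.
  At Z: go left to E.
    At E: go left to R.
      R is a leaf — visit R.
    At E: go right to P.
      At P: go left to T.
        At T: no left child.
        At T: go right to C.
          At C: go left to X.
            X is a leaf — visit X.
          At C: no right child.
          Visit C.
        Visit T.
      At P: go right to M.
        M is a leaf — visit M.
      Visit P.
    Visit E.
  At Z: go right to B.
    At B: go left to L.
      At L: no left child.
      At L: go right to V.
        V is a leaf — visit V.
      Visit L.
    At B: no right child.
    Visit B.
  Visit Z.
At Q: go right to A.
  At A: no left child.
  At A: go right to N.
    At N: go left to G.
      At G: no left child.
      At G: go right to S.
        S is a leaf — visit S.
      Visit G.
    At N: no right child.
    Visit N.
  Visit A.
Visit Q.

R, X, C, T, M, P, E, V, L, B, Z, S, G, N, A, Q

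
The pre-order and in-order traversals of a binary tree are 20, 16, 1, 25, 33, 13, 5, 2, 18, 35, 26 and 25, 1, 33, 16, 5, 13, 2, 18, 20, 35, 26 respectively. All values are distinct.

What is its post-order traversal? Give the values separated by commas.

25, 33, 1, 5, 18, 2, 13, 16, 26, 35, 20

The first element of pre-order is the root; it splits in-order into left and right subtrees.
Root 20: left subtree has 8 nodes {25, 1, 33, 16, 5, 13, 2, 18}, right has 2 {35, 26}.
  Root 16: left subtree has 3 nodes {25, 1, 33}, right has 4 {5, 13, 2, 18}.
    Root 1: left subtree has 1 node {25}, right has 1 {33}.
    Root 13: left subtree has 1 node {5}, right has 2 {2, 18}.
      Root 2: left subtree has 0 nodes { }, right has 1 {18}.
  Root 35: left subtree has 0 nodes { }, right has 1 {26}.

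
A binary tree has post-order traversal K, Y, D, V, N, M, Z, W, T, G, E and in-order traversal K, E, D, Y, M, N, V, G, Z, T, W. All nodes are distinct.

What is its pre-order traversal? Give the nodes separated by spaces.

E K G M D Y N V T Z W

The last element of post-order is the root; it splits in-order into left and right subtrees.
Root E: left subtree has 1 node {K}, right has 9 {D, Y, M, N, V, G, Z, T, W}.
  Root G: left subtree has 5 nodes {D, Y, M, N, V}, right has 3 {Z, T, W}.
    Root M: left subtree has 2 nodes {D, Y}, right has 2 {N, V}.
      Root D: left subtree has 0 nodes { }, right has 1 {Y}.
      Root N: left subtree has 0 nodes { }, right has 1 {V}.
    Root T: left subtree has 1 node {Z}, right has 1 {W}.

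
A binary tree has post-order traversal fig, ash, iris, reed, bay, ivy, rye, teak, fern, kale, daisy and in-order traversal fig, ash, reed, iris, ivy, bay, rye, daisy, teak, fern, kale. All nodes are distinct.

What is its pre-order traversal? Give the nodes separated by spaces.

daisy rye ivy reed ash fig iris bay kale fern teak

The last element of post-order is the root; it splits in-order into left and right subtrees.
Root daisy: left subtree has 7 nodes {fig, ash, reed, iris, ivy, bay, rye}, right has 3 {teak, fern, kale}.
  Root rye: left subtree has 6 nodes {fig, ash, reed, iris, ivy, bay}, right has 0 { }.
    Root ivy: left subtree has 4 nodes {fig, ash, reed, iris}, right has 1 {bay}.
      Root reed: left subtree has 2 nodes {fig, ash}, right has 1 {iris}.
        Root ash: left subtree has 1 node {fig}, right has 0 { }.
  Root kale: left subtree has 2 nodes {teak, fern}, right has 0 { }.
    Root fern: left subtree has 1 node {teak}, right has 0 { }.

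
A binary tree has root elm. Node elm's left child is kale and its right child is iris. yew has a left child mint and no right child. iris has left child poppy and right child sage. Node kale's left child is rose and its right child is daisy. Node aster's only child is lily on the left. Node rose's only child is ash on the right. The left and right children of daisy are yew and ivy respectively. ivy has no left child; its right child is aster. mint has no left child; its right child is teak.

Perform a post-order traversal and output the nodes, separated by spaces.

Post-order visits the left subtree, then the right subtree, then the node.
At elm: go left to kale.
  At kale: go left to rose.
    At rose: no left child.
    At rose: go right to ash.
      ash is a leaf — visit ash.
    Visit rose.
  At kale: go right to daisy.
    At daisy: go left to yew.
      At yew: go left to mint.
        At mint: no left child.
        At mint: go right to teak.
          teak is a leaf — visit teak.
        Visit mint.
      At yew: no right child.
      Visit yew.
    At daisy: go right to ivy.
      At ivy: no left child.
      At ivy: go right to aster.
        At aster: go left to lily.
          lily is a leaf — visit lily.
        At aster: no right child.
        Visit aster.
      Visit ivy.
    Visit daisy.
  Visit kale.
At elm: go right to iris.
  At iris: go left to poppy.
    poppy is a leaf — visit poppy.
  At iris: go right to sage.
    sage is a leaf — visit sage.
  Visit iris.
Visit elm.

ash rose teak mint yew lily aster ivy daisy kale poppy sage iris elm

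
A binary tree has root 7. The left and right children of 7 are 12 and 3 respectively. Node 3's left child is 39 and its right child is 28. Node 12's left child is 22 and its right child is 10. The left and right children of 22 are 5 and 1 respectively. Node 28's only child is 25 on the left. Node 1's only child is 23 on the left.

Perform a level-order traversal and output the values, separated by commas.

Level-order visits nodes level by level from the root, left to right within each level.
Level 0: 7
Level 1: 12, 3
Level 2: 22, 10, 39, 28
Level 3: 5, 1, 25
Level 4: 23

7, 12, 3, 22, 10, 39, 28, 5, 1, 25, 23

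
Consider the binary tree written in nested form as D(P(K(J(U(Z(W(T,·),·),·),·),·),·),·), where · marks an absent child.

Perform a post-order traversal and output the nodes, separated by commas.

Post-order visits the left subtree, then the right subtree, then the node.
At D: go left to P.
  At P: go left to K.
    At K: go left to J.
      At J: go left to U.
        At U: go left to Z.
          At Z: go left to W.
            At W: go left to T.
              T is a leaf — visit T.
            At W: no right child.
            Visit W.
          At Z: no right child.
          Visit Z.
        At U: no right child.
        Visit U.
      At J: no right child.
      Visit J.
    At K: no right child.
    Visit K.
  At P: no right child.
  Visit P.
At D: no right child.
Visit D.

T, W, Z, U, J, K, P, D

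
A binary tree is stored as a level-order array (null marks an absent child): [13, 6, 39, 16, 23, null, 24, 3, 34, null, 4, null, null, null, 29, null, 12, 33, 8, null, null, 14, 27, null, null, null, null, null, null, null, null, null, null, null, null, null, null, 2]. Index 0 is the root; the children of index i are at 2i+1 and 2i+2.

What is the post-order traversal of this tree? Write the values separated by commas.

Post-order visits the left subtree, then the right subtree, then the node.
At 13: go left to 6.
  At 6: go left to 16.
    At 16: go left to 3.
      At 3: no left child.
      At 3: go right to 12.
        12 is a leaf — visit 12.
      Visit 3.
    At 16: go right to 34.
      At 34: go left to 33.
        33 is a leaf — visit 33.
      At 34: go right to 8.
        At 8: go left to 2.
          2 is a leaf — visit 2.
        At 8: no right child.
        Visit 8.
      Visit 34.
    Visit 16.
  At 6: go right to 23.
    At 23: no left child.
    At 23: go right to 4.
      At 4: go left to 14.
        14 is a leaf — visit 14.
      At 4: go right to 27.
        27 is a leaf — visit 27.
      Visit 4.
    Visit 23.
  Visit 6.
At 13: go right to 39.
  At 39: no left child.
  At 39: go right to 24.
    At 24: no left child.
    At 24: go right to 29.
      29 is a leaf — visit 29.
    Visit 24.
  Visit 39.
Visit 13.

12, 3, 33, 2, 8, 34, 16, 14, 27, 4, 23, 6, 29, 24, 39, 13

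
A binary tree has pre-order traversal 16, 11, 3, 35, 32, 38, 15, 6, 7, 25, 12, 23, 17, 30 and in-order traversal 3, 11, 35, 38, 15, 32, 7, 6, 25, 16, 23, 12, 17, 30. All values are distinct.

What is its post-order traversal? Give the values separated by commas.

3, 15, 38, 7, 25, 6, 32, 35, 11, 23, 30, 17, 12, 16

The first element of pre-order is the root; it splits in-order into left and right subtrees.
Root 16: left subtree has 9 nodes {3, 11, 35, 38, 15, 32, 7, 6, 25}, right has 4 {23, 12, 17, 30}.
  Root 11: left subtree has 1 node {3}, right has 7 {35, 38, 15, 32, 7, 6, 25}.
    Root 35: left subtree has 0 nodes { }, right has 6 {38, 15, 32, 7, 6, 25}.
      Root 32: left subtree has 2 nodes {38, 15}, right has 3 {7, 6, 25}.
        Root 38: left subtree has 0 nodes { }, right has 1 {15}.
        Root 6: left subtree has 1 node {7}, right has 1 {25}.
  Root 12: left subtree has 1 node {23}, right has 2 {17, 30}.
    Root 17: left subtree has 0 nodes { }, right has 1 {30}.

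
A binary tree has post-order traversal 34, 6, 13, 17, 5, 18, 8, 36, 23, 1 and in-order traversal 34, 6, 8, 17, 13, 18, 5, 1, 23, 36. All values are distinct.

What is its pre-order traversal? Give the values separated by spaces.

1 8 6 34 18 17 13 5 23 36

The last element of post-order is the root; it splits in-order into left and right subtrees.
Root 1: left subtree has 7 nodes {34, 6, 8, 17, 13, 18, 5}, right has 2 {23, 36}.
  Root 8: left subtree has 2 nodes {34, 6}, right has 4 {17, 13, 18, 5}.
    Root 6: left subtree has 1 node {34}, right has 0 { }.
    Root 18: left subtree has 2 nodes {17, 13}, right has 1 {5}.
      Root 17: left subtree has 0 nodes { }, right has 1 {13}.
  Root 23: left subtree has 0 nodes { }, right has 1 {36}.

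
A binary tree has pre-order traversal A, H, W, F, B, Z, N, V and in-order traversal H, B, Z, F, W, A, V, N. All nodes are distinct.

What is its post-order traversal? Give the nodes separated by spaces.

The first element of pre-order is the root; it splits in-order into left and right subtrees.
Root A: left subtree has 5 nodes {H, B, Z, F, W}, right has 2 {V, N}.
  Root H: left subtree has 0 nodes { }, right has 4 {B, Z, F, W}.
    Root W: left subtree has 3 nodes {B, Z, F}, right has 0 { }.
      Root F: left subtree has 2 nodes {B, Z}, right has 0 { }.
        Root B: left subtree has 0 nodes { }, right has 1 {Z}.
  Root N: left subtree has 1 node {V}, right has 0 { }.

Z B F W H V N A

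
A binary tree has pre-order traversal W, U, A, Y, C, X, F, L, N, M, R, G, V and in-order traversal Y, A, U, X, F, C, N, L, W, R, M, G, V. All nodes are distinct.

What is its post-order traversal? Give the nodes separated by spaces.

Y A F X N L C U R V G M W

The first element of pre-order is the root; it splits in-order into left and right subtrees.
Root W: left subtree has 8 nodes {Y, A, U, X, F, C, N, L}, right has 4 {R, M, G, V}.
  Root U: left subtree has 2 nodes {Y, A}, right has 5 {X, F, C, N, L}.
    Root A: left subtree has 1 node {Y}, right has 0 { }.
    Root C: left subtree has 2 nodes {X, F}, right has 2 {N, L}.
      Root X: left subtree has 0 nodes { }, right has 1 {F}.
      Root L: left subtree has 1 node {N}, right has 0 { }.
  Root M: left subtree has 1 node {R}, right has 2 {G, V}.
    Root G: left subtree has 0 nodes { }, right has 1 {V}.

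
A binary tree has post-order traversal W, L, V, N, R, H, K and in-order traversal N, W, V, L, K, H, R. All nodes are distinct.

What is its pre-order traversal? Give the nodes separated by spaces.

K N V W L H R

The last element of post-order is the root; it splits in-order into left and right subtrees.
Root K: left subtree has 4 nodes {N, W, V, L}, right has 2 {H, R}.
  Root N: left subtree has 0 nodes { }, right has 3 {W, V, L}.
    Root V: left subtree has 1 node {W}, right has 1 {L}.
  Root H: left subtree has 0 nodes { }, right has 1 {R}.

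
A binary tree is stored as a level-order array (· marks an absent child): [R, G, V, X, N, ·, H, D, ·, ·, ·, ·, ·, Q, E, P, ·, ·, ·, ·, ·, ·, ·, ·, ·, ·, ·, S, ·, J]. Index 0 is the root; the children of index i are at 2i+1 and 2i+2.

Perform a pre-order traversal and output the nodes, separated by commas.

R, G, X, D, P, N, V, H, Q, S, E, J

Pre-order visits the node, then its left subtree, then its right subtree.
Visit R.
At R: go left to G.
  Visit G.
  At G: go left to X.
    Visit X.
    At X: go left to D.
      Visit D.
      At D: go left to P.
        P is a leaf — visit P.
      At D: no right child.
    At X: no right child.
  At G: go right to N.
    N is a leaf — visit N.
At R: go right to V.
  Visit V.
  At V: no left child.
  At V: go right to H.
    Visit H.
    At H: go left to Q.
      Visit Q.
      At Q: go left to S.
        S is a leaf — visit S.
      At Q: no right child.
    At H: go right to E.
      Visit E.
      At E: go left to J.
        J is a leaf — visit J.
      At E: no right child.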